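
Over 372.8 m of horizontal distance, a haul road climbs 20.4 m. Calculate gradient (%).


Formula: Gradient = rise / run * 100
Gradient = 20.4 / 372.8 * 100 = 5.5%

5.5


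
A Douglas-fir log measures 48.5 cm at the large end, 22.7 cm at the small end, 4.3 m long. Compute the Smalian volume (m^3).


Smalian: V = (A1 + A2)/2 * L,  A = pi*(D/200)^2
A1 = pi*(48.5/200)^2 = 0.184745 m^2
A2 = pi*(22.7/200)^2 = 0.040471 m^2
V = (0.184745+0.040471)/2*4.3 = 0.4842 m^3

0.4842


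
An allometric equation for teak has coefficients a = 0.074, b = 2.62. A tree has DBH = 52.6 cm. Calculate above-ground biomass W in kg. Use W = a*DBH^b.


Formula: W = a * DBH^b  (allometric power law)
DBH^b = 52.6^2.62 = 32283.6514
W = 0.074 * 32283.6514 = 2389.0 kg

2389.0


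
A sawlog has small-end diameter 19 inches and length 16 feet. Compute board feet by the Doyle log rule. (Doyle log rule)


Doyle: BF = (D - 4)^2 * L / 16
Adjusted diameter = 19 - 4 = 15 in
(D-4)^2 = 15^2 = 225
BF = 225 * 16 / 16 = 225 BF

225


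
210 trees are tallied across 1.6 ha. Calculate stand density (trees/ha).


Formula: Stand Density = N_trees / Area_ha
Density = 210 trees / 1.6 ha
Density = 131 trees/ha

131


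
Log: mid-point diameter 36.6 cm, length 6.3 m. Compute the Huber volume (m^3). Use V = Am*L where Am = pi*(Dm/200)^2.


Huber: V = Am * L,  Am = pi*(Dm/200)^2
Am = pi*(36.6/200)^2 = 0.105209 m^2
V = 0.105209*6.3 = 0.6628 m^3

0.6628


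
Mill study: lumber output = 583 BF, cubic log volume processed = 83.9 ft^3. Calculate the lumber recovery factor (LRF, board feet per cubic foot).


Formula: LRF = Lumber Output (BF) / Log Input (ft^3)
LRF = 583 BF / 83.9 ft^3
LRF = 6.95 BF/ft^3

6.95


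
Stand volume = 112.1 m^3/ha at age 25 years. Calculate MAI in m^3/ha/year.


Formula: MAI = Total Volume / Stand Age
MAI = 112.1 m^3/ha / 25 years
MAI = 4.48 m^3/ha/year

4.48


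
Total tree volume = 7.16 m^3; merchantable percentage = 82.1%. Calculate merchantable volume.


Formula: MV = V_total * (merchantable_pct / 100)
Merchantable fraction = 82.1% / 100 = 0.821
MV = 7.16 m^3 * 0.821 = 5.878 m^3

5.878


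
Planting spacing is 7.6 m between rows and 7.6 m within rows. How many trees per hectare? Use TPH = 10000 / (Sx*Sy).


Formula: TPH = 10000 m^2/ha / (spacing_x * spacing_y)
Area per tree = 7.6 m * 7.6 m = 57.76 m^2
TPH = 10000 / 57.76 = 173 trees/ha

173


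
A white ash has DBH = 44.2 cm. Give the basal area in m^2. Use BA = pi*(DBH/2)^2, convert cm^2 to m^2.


Formula: BA = pi * (DBH/2)^2 / 10000  (cm^2 to m^2)
Radius = DBH/2 = 44.2/2 = 22.1 cm
BA = pi * 22.1^2 / 10000
   = 1534.3853 cm^2 / 10000
   = 0.1534 m^2

0.1534


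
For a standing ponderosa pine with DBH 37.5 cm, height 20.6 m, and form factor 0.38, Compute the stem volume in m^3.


Formula: V = pi * (DBH/200)^2 * H * ff
Radius = DBH/200 = 37.5/200 = 0.1875 m
Radius^2 = 0.1875^2 = 0.03515625 m^2
V = pi * 0.03515625 * 20.6 * 0.38
V = 0.865 m^3

0.865


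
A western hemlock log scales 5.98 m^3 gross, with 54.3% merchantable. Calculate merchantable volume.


Formula: MV = V_total * (merchantable_pct / 100)
Merchantable fraction = 54.3% / 100 = 0.543
MV = 5.98 m^3 * 0.543 = 3.247 m^3

3.247


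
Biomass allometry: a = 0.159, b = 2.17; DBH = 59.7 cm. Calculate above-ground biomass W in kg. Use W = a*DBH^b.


Formula: W = a * DBH^b  (allometric power law)
DBH^b = 59.7^2.17 = 7142.7311
W = 0.159 * 7142.7311 = 1135.7 kg

1135.7


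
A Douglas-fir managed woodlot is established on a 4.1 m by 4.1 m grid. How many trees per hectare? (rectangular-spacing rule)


Formula: TPH = 10000 m^2/ha / (spacing_x * spacing_y)
Area per tree = 4.1 m * 4.1 m = 16.81 m^2
TPH = 10000 / 16.81 = 595 trees/ha

595


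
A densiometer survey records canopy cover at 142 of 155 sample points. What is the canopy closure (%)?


Formula: Canopy closure = covered points / total points * 100
Closure = 142 / 155 * 100
Closure = 0.9161 * 100 = 91.6%

91.6


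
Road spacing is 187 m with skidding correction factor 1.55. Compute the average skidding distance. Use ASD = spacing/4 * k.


Formula: ASD = (spacing / 4) * correction
Uncorrected distance = spacing / 4 = 187 / 4 = 46.75 m
ASD = 46.75 * 1.55 = 72 m

72


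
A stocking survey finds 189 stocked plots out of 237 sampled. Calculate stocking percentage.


Formula: Stocking % = stocked plots / total plots * 100
Stocking = 189 / 237 * 100
Stocking = 0.7975 * 100 = 79.7%

79.7


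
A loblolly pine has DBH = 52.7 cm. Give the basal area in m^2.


Formula: BA = pi * (DBH/2)^2 / 10000  (cm^2 to m^2)
Radius = DBH/2 = 52.7/2 = 26.35 cm
BA = pi * 26.35^2 / 10000
   = 2181.2785 cm^2 / 10000
   = 0.2181 m^2

0.2181


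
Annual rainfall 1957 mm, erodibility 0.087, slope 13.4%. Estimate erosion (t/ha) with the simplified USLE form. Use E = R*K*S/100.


Formula: E = R * K * S / 100  (simplified USLE)
R * K = 1957 * 0.087 = 170.259
E = 170.259 * 13.4 / 100 = 22.81 t/ha

22.81


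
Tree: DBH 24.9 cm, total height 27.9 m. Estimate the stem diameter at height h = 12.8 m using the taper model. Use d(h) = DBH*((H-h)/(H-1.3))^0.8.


Taper: d(h) = DBH * ((H - h) / (H - 1.3))^0.8
Numerator = H - h = 27.9 - 12.8 = 15.1 m
Denominator = H - 1.3 = 27.9 - 1.3 = 26.6 m
Ratio = 15.1 / 26.6 = 0.56767
d = 24.9 * 0.56767^0.8 = 15.8 cm

15.8


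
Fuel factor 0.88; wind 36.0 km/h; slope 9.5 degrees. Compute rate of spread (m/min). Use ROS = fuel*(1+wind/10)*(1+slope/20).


Formula: ROS = fuel * (1 + wind/10) * (1 + slope/20)
Wind factor = 1 + 36.0/10 = 4.6
Slope factor = 1 + 9.5/20 = 1.475
ROS = 0.88 * 4.6 * 1.475 = 5.97 m/min

5.97


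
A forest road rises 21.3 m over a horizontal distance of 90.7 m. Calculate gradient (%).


Formula: Gradient = rise / run * 100
Gradient = 21.3 / 90.7 * 100 = 23.5%

23.5


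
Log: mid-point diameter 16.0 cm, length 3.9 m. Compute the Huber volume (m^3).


Huber: V = Am * L,  Am = pi*(Dm/200)^2
Am = pi*(16.0/200)^2 = 0.020106 m^2
V = 0.020106*3.9 = 0.0784 m^3

0.0784


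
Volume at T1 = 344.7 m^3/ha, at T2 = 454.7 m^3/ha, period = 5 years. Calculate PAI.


Formula: PAI = (V_T2 - V_T1) / (T2 - T1)
Volume increment = 454.7 - 344.7 = 110.0 m^3/ha
PAI = 110.0 / 5 = 22.0 m^3/ha/year

22.0


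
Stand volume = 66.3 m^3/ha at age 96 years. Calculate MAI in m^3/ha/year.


Formula: MAI = Total Volume / Stand Age
MAI = 66.3 m^3/ha / 96 years
MAI = 0.69 m^3/ha/year

0.69


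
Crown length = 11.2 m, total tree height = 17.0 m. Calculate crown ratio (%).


Formula: Crown Ratio = (Crown Length / Total Height) * 100
CR = (11.2 m / 17.0 m) * 100
CR = 0.6588 * 100 = 65.9%

65.9


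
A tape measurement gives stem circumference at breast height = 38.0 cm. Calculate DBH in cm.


Formula: DBH = C / pi
DBH = 38.0 / pi
pi = 3.14159...
DBH = 12.1 cm

12.1


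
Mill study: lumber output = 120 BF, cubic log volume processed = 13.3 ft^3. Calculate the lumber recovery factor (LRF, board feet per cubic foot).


Formula: LRF = Lumber Output (BF) / Log Input (ft^3)
LRF = 120 BF / 13.3 ft^3
LRF = 9.02 BF/ft^3

9.02


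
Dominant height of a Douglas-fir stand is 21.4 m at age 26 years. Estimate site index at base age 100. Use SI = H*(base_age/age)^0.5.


Formula: SI = H_dom * (base_age / age)^0.5
Age ratio = 100 / 26 = 3.84615
sqrt(age_ratio) = 1.96116
SI = 21.4 * 1.96116 = 42.0 m

42.0


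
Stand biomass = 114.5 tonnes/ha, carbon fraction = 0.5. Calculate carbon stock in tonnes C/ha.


Formula: Carbon Stock = Biomass * Carbon Fraction
C = 114.5 t/ha * 0.5
C = 57.3 t C/ha

57.3


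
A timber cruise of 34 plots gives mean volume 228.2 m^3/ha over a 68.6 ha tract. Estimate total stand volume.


Formula: Total Volume = Mean Volume per ha * Total Area
Total Volume = 228.2 m^3/ha * 68.6 ha
Total Volume = 15655 m^3

15655


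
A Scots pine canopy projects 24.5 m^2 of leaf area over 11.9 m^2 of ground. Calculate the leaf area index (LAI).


Formula: LAI = total leaf area / ground area  (dimensionless)
LAI = 24.5 m^2 / 11.9 m^2
LAI = 2.06

2.06


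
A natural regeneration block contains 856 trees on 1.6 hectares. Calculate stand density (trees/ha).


Formula: Stand Density = N_trees / Area_ha
Density = 856 trees / 1.6 ha
Density = 535 trees/ha

535


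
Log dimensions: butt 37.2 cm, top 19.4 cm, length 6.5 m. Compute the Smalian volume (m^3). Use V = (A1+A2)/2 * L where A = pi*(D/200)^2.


Smalian: V = (A1 + A2)/2 * L,  A = pi*(D/200)^2
A1 = pi*(37.2/200)^2 = 0.108687 m^2
A2 = pi*(19.4/200)^2 = 0.029559 m^2
V = (0.108687+0.029559)/2*6.5 = 0.4493 m^3

0.4493


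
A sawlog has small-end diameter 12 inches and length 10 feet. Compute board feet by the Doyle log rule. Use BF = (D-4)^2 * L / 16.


Doyle: BF = (D - 4)^2 * L / 16
Adjusted diameter = 12 - 4 = 8 in
(D-4)^2 = 8^2 = 64
BF = 64 * 10 / 16 = 40 BF

40


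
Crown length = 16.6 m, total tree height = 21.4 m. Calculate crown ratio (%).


Formula: Crown Ratio = (Crown Length / Total Height) * 100
CR = (16.6 m / 21.4 m) * 100
CR = 0.7757 * 100 = 77.6%

77.6


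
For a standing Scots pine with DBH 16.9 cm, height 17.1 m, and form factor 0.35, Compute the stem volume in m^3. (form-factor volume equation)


Formula: V = pi * (DBH/200)^2 * H * ff
Radius = DBH/200 = 16.9/200 = 0.0845 m
Radius^2 = 0.0845^2 = 0.00714025 m^2
V = pi * 0.00714025 * 17.1 * 0.35
V = 0.134 m^3

0.134


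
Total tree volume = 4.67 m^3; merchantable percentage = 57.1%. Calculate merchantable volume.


Formula: MV = V_total * (merchantable_pct / 100)
Merchantable fraction = 57.1% / 100 = 0.571
MV = 4.67 m^3 * 0.571 = 2.667 m^3

2.667


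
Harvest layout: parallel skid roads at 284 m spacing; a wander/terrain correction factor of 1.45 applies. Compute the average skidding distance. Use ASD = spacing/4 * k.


Formula: ASD = (spacing / 4) * correction
Uncorrected distance = spacing / 4 = 284 / 4 = 71 m
ASD = 71 * 1.45 = 103 m

103


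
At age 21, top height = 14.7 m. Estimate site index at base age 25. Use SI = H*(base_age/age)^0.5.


Formula: SI = H_dom * (base_age / age)^0.5
Age ratio = 25 / 21 = 1.19048
sqrt(age_ratio) = 1.09109
SI = 14.7 * 1.09109 = 16.0 m

16.0


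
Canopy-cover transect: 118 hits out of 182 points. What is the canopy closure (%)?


Formula: Canopy closure = covered points / total points * 100
Closure = 118 / 182 * 100
Closure = 0.6484 * 100 = 64.8%

64.8


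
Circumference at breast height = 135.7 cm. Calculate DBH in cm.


Formula: DBH = C / pi
DBH = 135.7 / pi
pi = 3.14159...
DBH = 43.2 cm

43.2


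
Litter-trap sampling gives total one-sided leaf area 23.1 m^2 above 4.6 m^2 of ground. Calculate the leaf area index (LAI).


Formula: LAI = total leaf area / ground area  (dimensionless)
LAI = 23.1 m^2 / 4.6 m^2
LAI = 5.02

5.02


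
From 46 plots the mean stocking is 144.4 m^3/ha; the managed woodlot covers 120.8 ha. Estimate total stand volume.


Formula: Total Volume = Mean Volume per ha * Total Area
Total Volume = 144.4 m^3/ha * 120.8 ha
Total Volume = 17444 m^3

17444


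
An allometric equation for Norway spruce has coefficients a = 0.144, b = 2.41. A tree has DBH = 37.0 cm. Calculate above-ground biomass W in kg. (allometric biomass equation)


Formula: W = a * DBH^b  (allometric power law)
DBH^b = 37.0^2.41 = 6016.808
W = 0.144 * 6016.808 = 866.4 kg

866.4


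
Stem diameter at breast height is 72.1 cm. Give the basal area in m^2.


Formula: BA = pi * (DBH/2)^2 / 10000  (cm^2 to m^2)
Radius = DBH/2 = 72.1/2 = 36.05 cm
BA = pi * 36.05^2 / 10000
   = 4082.8217 cm^2 / 10000
   = 0.4083 m^2

0.4083


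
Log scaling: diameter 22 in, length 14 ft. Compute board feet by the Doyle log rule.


Doyle: BF = (D - 4)^2 * L / 16
Adjusted diameter = 22 - 4 = 18 in
(D-4)^2 = 18^2 = 324
BF = 324 * 14 / 16 = 284 BF

284


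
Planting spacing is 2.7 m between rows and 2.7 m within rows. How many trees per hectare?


Formula: TPH = 10000 m^2/ha / (spacing_x * spacing_y)
Area per tree = 2.7 m * 2.7 m = 7.29 m^2
TPH = 10000 / 7.29 = 1372 trees/ha

1372


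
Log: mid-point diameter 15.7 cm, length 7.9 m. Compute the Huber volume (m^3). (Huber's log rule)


Huber: V = Am * L,  Am = pi*(Dm/200)^2
Am = pi*(15.7/200)^2 = 0.019359 m^2
V = 0.019359*7.9 = 0.1529 m^3

0.1529


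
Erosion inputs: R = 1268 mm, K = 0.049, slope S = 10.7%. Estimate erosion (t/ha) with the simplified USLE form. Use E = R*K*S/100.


Formula: E = R * K * S / 100  (simplified USLE)
R * K = 1268 * 0.049 = 62.132
E = 62.132 * 10.7 / 100 = 6.65 t/ha

6.65


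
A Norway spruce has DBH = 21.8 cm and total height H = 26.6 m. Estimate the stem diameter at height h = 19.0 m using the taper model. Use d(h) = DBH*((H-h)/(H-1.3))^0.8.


Taper: d(h) = DBH * ((H - h) / (H - 1.3))^0.8
Numerator = H - h = 26.6 - 19.0 = 7.6 m
Denominator = H - 1.3 = 26.6 - 1.3 = 25.3 m
Ratio = 7.6 / 25.3 = 0.3004
d = 21.8 * 0.3004^0.8 = 8.3 cm

8.3


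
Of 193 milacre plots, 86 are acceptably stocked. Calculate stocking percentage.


Formula: Stocking % = stocked plots / total plots * 100
Stocking = 86 / 193 * 100
Stocking = 0.4456 * 100 = 44.6%

44.6


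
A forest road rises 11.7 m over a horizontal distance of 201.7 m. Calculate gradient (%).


Formula: Gradient = rise / run * 100
Gradient = 11.7 / 201.7 * 100 = 5.8%

5.8


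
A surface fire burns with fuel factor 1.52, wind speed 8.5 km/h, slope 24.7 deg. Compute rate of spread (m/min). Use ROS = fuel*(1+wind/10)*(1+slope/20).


Formula: ROS = fuel * (1 + wind/10) * (1 + slope/20)
Wind factor = 1 + 8.5/10 = 1.85
Slope factor = 1 + 24.7/20 = 2.235
ROS = 1.52 * 1.85 * 2.235 = 6.28 m/min

6.28


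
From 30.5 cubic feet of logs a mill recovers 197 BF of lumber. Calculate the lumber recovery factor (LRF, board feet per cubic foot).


Formula: LRF = Lumber Output (BF) / Log Input (ft^3)
LRF = 197 BF / 30.5 ft^3
LRF = 6.46 BF/ft^3

6.46


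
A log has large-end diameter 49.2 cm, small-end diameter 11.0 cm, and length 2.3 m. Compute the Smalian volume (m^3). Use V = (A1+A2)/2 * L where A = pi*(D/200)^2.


Smalian: V = (A1 + A2)/2 * L,  A = pi*(D/200)^2
A1 = pi*(49.2/200)^2 = 0.190117 m^2
A2 = pi*(11.0/200)^2 = 0.009503 m^2
V = (0.190117+0.009503)/2*2.3 = 0.2296 m^3

0.2296


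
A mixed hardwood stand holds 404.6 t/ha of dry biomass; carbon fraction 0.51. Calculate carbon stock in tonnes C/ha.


Formula: Carbon Stock = Biomass * Carbon Fraction
C = 404.6 t/ha * 0.51
C = 206.3 t C/ha

206.3


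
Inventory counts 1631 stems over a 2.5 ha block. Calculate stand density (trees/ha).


Formula: Stand Density = N_trees / Area_ha
Density = 1631 trees / 2.5 ha
Density = 652 trees/ha

652


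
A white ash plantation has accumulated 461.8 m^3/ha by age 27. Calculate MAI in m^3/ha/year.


Formula: MAI = Total Volume / Stand Age
MAI = 461.8 m^3/ha / 27 years
MAI = 17.1 m^3/ha/year

17.1


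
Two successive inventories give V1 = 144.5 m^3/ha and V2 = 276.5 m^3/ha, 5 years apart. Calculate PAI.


Formula: PAI = (V_T2 - V_T1) / (T2 - T1)
Volume increment = 276.5 - 144.5 = 132.0 m^3/ha
PAI = 132.0 / 5 = 26.4 m^3/ha/year

26.4


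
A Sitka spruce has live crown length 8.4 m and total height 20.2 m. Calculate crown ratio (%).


Formula: Crown Ratio = (Crown Length / Total Height) * 100
CR = (8.4 m / 20.2 m) * 100
CR = 0.4158 * 100 = 41.6%

41.6


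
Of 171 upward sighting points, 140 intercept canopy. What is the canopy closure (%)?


Formula: Canopy closure = covered points / total points * 100
Closure = 140 / 171 * 100
Closure = 0.8187 * 100 = 81.9%

81.9


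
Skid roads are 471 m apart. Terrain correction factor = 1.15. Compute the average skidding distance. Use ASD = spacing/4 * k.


Formula: ASD = (spacing / 4) * correction
Uncorrected distance = spacing / 4 = 471 / 4 = 117.75 m
ASD = 117.75 * 1.15 = 135 m

135


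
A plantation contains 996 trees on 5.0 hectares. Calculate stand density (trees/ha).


Formula: Stand Density = N_trees / Area_ha
Density = 996 trees / 5.0 ha
Density = 199 trees/ha

199


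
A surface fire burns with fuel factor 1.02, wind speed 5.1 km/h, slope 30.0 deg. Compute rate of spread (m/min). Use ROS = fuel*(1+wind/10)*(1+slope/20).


Formula: ROS = fuel * (1 + wind/10) * (1 + slope/20)
Wind factor = 1 + 5.1/10 = 1.51
Slope factor = 1 + 30.0/20 = 2.5
ROS = 1.02 * 1.51 * 2.5 = 3.85 m/min

3.85


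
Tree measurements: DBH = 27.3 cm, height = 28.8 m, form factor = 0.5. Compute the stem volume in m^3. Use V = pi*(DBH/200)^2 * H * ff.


Formula: V = pi * (DBH/200)^2 * H * ff
Radius = DBH/200 = 27.3/200 = 0.1365 m
Radius^2 = 0.1365^2 = 0.01863225 m^2
V = pi * 0.01863225 * 28.8 * 0.5
V = 0.843 m^3

0.843


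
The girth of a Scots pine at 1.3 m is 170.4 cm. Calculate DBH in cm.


Formula: DBH = C / pi
DBH = 170.4 / pi
pi = 3.14159...
DBH = 54.2 cm

54.2


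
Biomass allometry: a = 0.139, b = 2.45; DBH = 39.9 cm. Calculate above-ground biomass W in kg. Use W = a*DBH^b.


Formula: W = a * DBH^b  (allometric power law)
DBH^b = 39.9^2.45 = 8363.414
W = 0.139 * 8363.414 = 1162.5 kg

1162.5


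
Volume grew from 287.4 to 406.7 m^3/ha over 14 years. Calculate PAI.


Formula: PAI = (V_T2 - V_T1) / (T2 - T1)
Volume increment = 406.7 - 287.4 = 119.3 m^3/ha
PAI = 119.3 / 14 = 8.52 m^3/ha/year

8.52


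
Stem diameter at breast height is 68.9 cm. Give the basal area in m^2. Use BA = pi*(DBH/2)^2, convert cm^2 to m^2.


Formula: BA = pi * (DBH/2)^2 / 10000  (cm^2 to m^2)
Radius = DBH/2 = 68.9/2 = 34.45 cm
BA = pi * 34.45^2 / 10000
   = 3728.45 cm^2 / 10000
   = 0.3728 m^2

0.3728


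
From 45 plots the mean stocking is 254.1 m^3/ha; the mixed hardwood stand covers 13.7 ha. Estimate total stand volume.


Formula: Total Volume = Mean Volume per ha * Total Area
Total Volume = 254.1 m^3/ha * 13.7 ha
Total Volume = 3481 m^3

3481


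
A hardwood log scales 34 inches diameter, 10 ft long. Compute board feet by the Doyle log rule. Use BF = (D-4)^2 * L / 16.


Doyle: BF = (D - 4)^2 * L / 16
Adjusted diameter = 34 - 4 = 30 in
(D-4)^2 = 30^2 = 900
BF = 900 * 10 / 16 = 563 BF

563


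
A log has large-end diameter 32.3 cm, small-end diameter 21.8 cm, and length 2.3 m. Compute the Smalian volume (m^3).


Smalian: V = (A1 + A2)/2 * L,  A = pi*(D/200)^2
A1 = pi*(32.3/200)^2 = 0.08194 m^2
A2 = pi*(21.8/200)^2 = 0.037325 m^2
V = (0.08194+0.037325)/2*2.3 = 0.1372 m^3

0.1372


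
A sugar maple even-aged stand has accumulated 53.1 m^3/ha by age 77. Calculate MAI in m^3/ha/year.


Formula: MAI = Total Volume / Stand Age
MAI = 53.1 m^3/ha / 77 years
MAI = 0.69 m^3/ha/year

0.69


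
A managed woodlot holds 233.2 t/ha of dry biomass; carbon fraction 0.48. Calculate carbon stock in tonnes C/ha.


Formula: Carbon Stock = Biomass * Carbon Fraction
C = 233.2 t/ha * 0.48
C = 111.9 t C/ha

111.9


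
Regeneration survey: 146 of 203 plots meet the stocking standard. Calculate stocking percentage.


Formula: Stocking % = stocked plots / total plots * 100
Stocking = 146 / 203 * 100
Stocking = 0.7192 * 100 = 71.9%

71.9


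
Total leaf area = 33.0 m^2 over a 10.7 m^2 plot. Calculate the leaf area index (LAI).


Formula: LAI = total leaf area / ground area  (dimensionless)
LAI = 33.0 m^2 / 10.7 m^2
LAI = 3.08

3.08


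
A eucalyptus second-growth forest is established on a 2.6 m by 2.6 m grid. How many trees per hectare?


Formula: TPH = 10000 m^2/ha / (spacing_x * spacing_y)
Area per tree = 2.6 m * 2.6 m = 6.76 m^2
TPH = 10000 / 6.76 = 1479 trees/ha

1479


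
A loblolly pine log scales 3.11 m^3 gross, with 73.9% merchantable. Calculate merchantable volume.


Formula: MV = V_total * (merchantable_pct / 100)
Merchantable fraction = 73.9% / 100 = 0.739
MV = 3.11 m^3 * 0.739 = 2.298 m^3

2.298


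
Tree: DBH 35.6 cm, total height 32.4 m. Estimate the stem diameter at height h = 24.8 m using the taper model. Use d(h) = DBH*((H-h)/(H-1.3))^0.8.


Taper: d(h) = DBH * ((H - h) / (H - 1.3))^0.8
Numerator = H - h = 32.4 - 24.8 = 7.6 m
Denominator = H - 1.3 = 32.4 - 1.3 = 31.1 m
Ratio = 7.6 / 31.1 = 0.24437
d = 35.6 * 0.24437^0.8 = 11.5 cm

11.5


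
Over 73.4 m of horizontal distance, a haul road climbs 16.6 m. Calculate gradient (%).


Formula: Gradient = rise / run * 100
Gradient = 16.6 / 73.4 * 100 = 22.6%

22.6


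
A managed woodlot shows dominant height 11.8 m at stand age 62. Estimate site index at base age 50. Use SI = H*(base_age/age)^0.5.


Formula: SI = H_dom * (base_age / age)^0.5
Age ratio = 50 / 62 = 0.80645
sqrt(age_ratio) = 0.89803
SI = 11.8 * 0.89803 = 10.6 m

10.6


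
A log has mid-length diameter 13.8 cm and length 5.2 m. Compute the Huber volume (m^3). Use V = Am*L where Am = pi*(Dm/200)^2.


Huber: V = Am * L,  Am = pi*(Dm/200)^2
Am = pi*(13.8/200)^2 = 0.014957 m^2
V = 0.014957*5.2 = 0.0778 m^3

0.0778


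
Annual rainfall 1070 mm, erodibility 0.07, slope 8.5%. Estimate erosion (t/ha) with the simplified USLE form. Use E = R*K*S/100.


Formula: E = R * K * S / 100  (simplified USLE)
R * K = 1070 * 0.07 = 74.9
E = 74.9 * 8.5 / 100 = 6.37 t/ha

6.37


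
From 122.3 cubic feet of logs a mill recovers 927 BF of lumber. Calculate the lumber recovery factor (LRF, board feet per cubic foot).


Formula: LRF = Lumber Output (BF) / Log Input (ft^3)
LRF = 927 BF / 122.3 ft^3
LRF = 7.58 BF/ft^3

7.58


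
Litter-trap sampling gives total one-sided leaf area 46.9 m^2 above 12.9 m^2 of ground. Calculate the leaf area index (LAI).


Formula: LAI = total leaf area / ground area  (dimensionless)
LAI = 46.9 m^2 / 12.9 m^2
LAI = 3.64

3.64


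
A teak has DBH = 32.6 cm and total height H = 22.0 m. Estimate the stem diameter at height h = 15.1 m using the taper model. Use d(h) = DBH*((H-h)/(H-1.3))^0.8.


Taper: d(h) = DBH * ((H - h) / (H - 1.3))^0.8
Numerator = H - h = 22.0 - 15.1 = 6.9 m
Denominator = H - 1.3 = 22.0 - 1.3 = 20.7 m
Ratio = 6.9 / 20.7 = 0.33333
d = 32.6 * 0.33333^0.8 = 13.5 cm

13.5


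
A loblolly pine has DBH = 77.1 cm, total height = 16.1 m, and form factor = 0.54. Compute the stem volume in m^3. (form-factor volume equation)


Formula: V = pi * (DBH/200)^2 * H * ff
Radius = DBH/200 = 77.1/200 = 0.3855 m
Radius^2 = 0.3855^2 = 0.14861025 m^2
V = pi * 0.14861025 * 16.1 * 0.54
V = 4.059 m^3

4.059


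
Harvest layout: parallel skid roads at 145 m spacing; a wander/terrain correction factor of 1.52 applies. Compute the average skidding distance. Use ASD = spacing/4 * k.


Formula: ASD = (spacing / 4) * correction
Uncorrected distance = spacing / 4 = 145 / 4 = 36.25 m
ASD = 36.25 * 1.52 = 55 m

55


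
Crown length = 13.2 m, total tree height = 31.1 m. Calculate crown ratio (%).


Formula: Crown Ratio = (Crown Length / Total Height) * 100
CR = (13.2 m / 31.1 m) * 100
CR = 0.4244 * 100 = 42.4%

42.4


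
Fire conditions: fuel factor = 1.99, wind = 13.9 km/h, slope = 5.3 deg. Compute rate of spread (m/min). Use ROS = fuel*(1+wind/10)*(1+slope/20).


Formula: ROS = fuel * (1 + wind/10) * (1 + slope/20)
Wind factor = 1 + 13.9/10 = 2.39
Slope factor = 1 + 5.3/20 = 1.265
ROS = 1.99 * 2.39 * 1.265 = 6.02 m/min

6.02


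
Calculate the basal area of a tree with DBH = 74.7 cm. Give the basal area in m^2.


Formula: BA = pi * (DBH/2)^2 / 10000  (cm^2 to m^2)
Radius = DBH/2 = 74.7/2 = 37.35 cm
BA = pi * 37.35^2 / 10000
   = 4382.5924 cm^2 / 10000
   = 0.4383 m^2

0.4383


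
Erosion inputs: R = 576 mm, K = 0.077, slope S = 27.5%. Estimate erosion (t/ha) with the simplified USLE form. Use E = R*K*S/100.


Formula: E = R * K * S / 100  (simplified USLE)
R * K = 576 * 0.077 = 44.352
E = 44.352 * 27.5 / 100 = 12.2 t/ha

12.2


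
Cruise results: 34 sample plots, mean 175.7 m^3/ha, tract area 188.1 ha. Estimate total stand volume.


Formula: Total Volume = Mean Volume per ha * Total Area
Total Volume = 175.7 m^3/ha * 188.1 ha
Total Volume = 33049 m^3

33049


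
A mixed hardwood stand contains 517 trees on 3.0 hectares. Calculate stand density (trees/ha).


Formula: Stand Density = N_trees / Area_ha
Density = 517 trees / 3.0 ha
Density = 172 trees/ha

172


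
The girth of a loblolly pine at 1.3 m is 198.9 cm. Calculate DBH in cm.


Formula: DBH = C / pi
DBH = 198.9 / pi
pi = 3.14159...
DBH = 63.3 cm

63.3


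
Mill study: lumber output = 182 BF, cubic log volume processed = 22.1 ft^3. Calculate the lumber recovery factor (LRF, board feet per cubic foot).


Formula: LRF = Lumber Output (BF) / Log Input (ft^3)
LRF = 182 BF / 22.1 ft^3
LRF = 8.24 BF/ft^3

8.24


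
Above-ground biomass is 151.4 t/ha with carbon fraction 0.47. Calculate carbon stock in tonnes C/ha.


Formula: Carbon Stock = Biomass * Carbon Fraction
C = 151.4 t/ha * 0.47
C = 71.2 t C/ha

71.2


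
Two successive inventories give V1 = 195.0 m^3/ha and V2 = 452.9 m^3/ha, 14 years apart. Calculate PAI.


Formula: PAI = (V_T2 - V_T1) / (T2 - T1)
Volume increment = 452.9 - 195.0 = 257.9 m^3/ha
PAI = 257.9 / 14 = 18.42 m^3/ha/year

18.42


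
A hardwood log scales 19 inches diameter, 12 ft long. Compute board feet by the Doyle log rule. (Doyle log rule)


Doyle: BF = (D - 4)^2 * L / 16
Adjusted diameter = 19 - 4 = 15 in
(D-4)^2 = 15^2 = 225
BF = 225 * 12 / 16 = 169 BF

169


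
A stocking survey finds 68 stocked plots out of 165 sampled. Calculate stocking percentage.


Formula: Stocking % = stocked plots / total plots * 100
Stocking = 68 / 165 * 100
Stocking = 0.4121 * 100 = 41.2%

41.2


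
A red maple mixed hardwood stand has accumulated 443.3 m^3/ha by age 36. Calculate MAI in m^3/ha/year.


Formula: MAI = Total Volume / Stand Age
MAI = 443.3 m^3/ha / 36 years
MAI = 12.31 m^3/ha/year

12.31


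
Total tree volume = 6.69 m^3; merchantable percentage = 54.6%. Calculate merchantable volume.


Formula: MV = V_total * (merchantable_pct / 100)
Merchantable fraction = 54.6% / 100 = 0.546
MV = 6.69 m^3 * 0.546 = 3.653 m^3

3.653


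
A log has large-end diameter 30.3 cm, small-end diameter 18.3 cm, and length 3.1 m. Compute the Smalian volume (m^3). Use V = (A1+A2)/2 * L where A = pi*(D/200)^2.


Smalian: V = (A1 + A2)/2 * L,  A = pi*(D/200)^2
A1 = pi*(30.3/200)^2 = 0.072107 m^2
A2 = pi*(18.3/200)^2 = 0.026302 m^2
V = (0.072107+0.026302)/2*3.1 = 0.1525 m^3

0.1525


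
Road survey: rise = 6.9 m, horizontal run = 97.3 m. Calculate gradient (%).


Formula: Gradient = rise / run * 100
Gradient = 6.9 / 97.3 * 100 = 7.1%

7.1


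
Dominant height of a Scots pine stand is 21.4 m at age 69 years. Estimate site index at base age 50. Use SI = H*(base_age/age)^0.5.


Formula: SI = H_dom * (base_age / age)^0.5
Age ratio = 50 / 69 = 0.72464
sqrt(age_ratio) = 0.85126
SI = 21.4 * 0.85126 = 18.2 m

18.2


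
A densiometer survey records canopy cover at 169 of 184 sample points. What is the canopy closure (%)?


Formula: Canopy closure = covered points / total points * 100
Closure = 169 / 184 * 100
Closure = 0.9185 * 100 = 91.8%

91.8


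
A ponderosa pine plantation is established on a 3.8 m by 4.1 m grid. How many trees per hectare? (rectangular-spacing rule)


Formula: TPH = 10000 m^2/ha / (spacing_x * spacing_y)
Area per tree = 3.8 m * 4.1 m = 15.58 m^2
TPH = 10000 / 15.58 = 642 trees/ha

642


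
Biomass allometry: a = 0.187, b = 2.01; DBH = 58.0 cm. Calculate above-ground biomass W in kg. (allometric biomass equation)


Formula: W = a * DBH^b  (allometric power law)
DBH^b = 58.0^2.01 = 3503.4044
W = 0.187 * 3503.4044 = 655.1 kg

655.1


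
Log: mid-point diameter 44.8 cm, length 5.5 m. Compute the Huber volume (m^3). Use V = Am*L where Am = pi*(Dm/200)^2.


Huber: V = Am * L,  Am = pi*(Dm/200)^2
Am = pi*(44.8/200)^2 = 0.157633 m^2
V = 0.157633*5.5 = 0.867 m^3

0.867


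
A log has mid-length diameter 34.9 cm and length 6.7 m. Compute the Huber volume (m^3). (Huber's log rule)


Huber: V = Am * L,  Am = pi*(Dm/200)^2
Am = pi*(34.9/200)^2 = 0.095662 m^2
V = 0.095662*6.7 = 0.6409 m^3

0.6409


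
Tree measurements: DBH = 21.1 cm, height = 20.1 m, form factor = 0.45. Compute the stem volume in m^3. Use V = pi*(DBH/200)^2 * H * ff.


Formula: V = pi * (DBH/200)^2 * H * ff
Radius = DBH/200 = 21.1/200 = 0.1055 m
Radius^2 = 0.1055^2 = 0.01113025 m^2
V = pi * 0.01113025 * 20.1 * 0.45
V = 0.316 m^3

0.316


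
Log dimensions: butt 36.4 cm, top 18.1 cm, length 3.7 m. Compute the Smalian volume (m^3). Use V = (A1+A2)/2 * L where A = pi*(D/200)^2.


Smalian: V = (A1 + A2)/2 * L,  A = pi*(D/200)^2
A1 = pi*(36.4/200)^2 = 0.104062 m^2
A2 = pi*(18.1/200)^2 = 0.02573 m^2
V = (0.104062+0.02573)/2*3.7 = 0.2401 m^3

0.2401


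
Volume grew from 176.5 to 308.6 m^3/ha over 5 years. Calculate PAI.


Formula: PAI = (V_T2 - V_T1) / (T2 - T1)
Volume increment = 308.6 - 176.5 = 132.1 m^3/ha
PAI = 132.1 / 5 = 26.42 m^3/ha/year

26.42


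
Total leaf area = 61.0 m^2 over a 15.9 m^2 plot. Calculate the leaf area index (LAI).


Formula: LAI = total leaf area / ground area  (dimensionless)
LAI = 61.0 m^2 / 15.9 m^2
LAI = 3.84

3.84


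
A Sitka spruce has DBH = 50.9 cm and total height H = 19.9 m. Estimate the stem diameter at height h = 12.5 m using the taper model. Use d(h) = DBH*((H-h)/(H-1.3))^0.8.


Taper: d(h) = DBH * ((H - h) / (H - 1.3))^0.8
Numerator = H - h = 19.9 - 12.5 = 7.4 m
Denominator = H - 1.3 = 19.9 - 1.3 = 18.6 m
Ratio = 7.4 / 18.6 = 0.39785
d = 50.9 * 0.39785^0.8 = 24.3 cm

24.3


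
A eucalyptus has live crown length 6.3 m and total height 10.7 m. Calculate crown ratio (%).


Formula: Crown Ratio = (Crown Length / Total Height) * 100
CR = (6.3 m / 10.7 m) * 100
CR = 0.5888 * 100 = 58.9%

58.9


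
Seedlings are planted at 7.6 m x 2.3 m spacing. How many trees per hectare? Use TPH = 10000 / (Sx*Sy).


Formula: TPH = 10000 m^2/ha / (spacing_x * spacing_y)
Area per tree = 7.6 m * 2.3 m = 17.48 m^2
TPH = 10000 / 17.48 = 572 trees/ha

572


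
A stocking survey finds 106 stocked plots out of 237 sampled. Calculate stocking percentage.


Formula: Stocking % = stocked plots / total plots * 100
Stocking = 106 / 237 * 100
Stocking = 0.4473 * 100 = 44.7%

44.7


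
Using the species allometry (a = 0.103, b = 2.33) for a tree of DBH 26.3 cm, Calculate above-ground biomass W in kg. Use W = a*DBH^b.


Formula: W = a * DBH^b  (allometric power law)
DBH^b = 26.3^2.33 = 2034.6836
W = 0.103 * 2034.6836 = 209.6 kg

209.6


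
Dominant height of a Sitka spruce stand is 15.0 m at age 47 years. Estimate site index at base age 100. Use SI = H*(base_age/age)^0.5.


Formula: SI = H_dom * (base_age / age)^0.5
Age ratio = 100 / 47 = 2.12766
sqrt(age_ratio) = 1.45865
SI = 15.0 * 1.45865 = 21.9 m

21.9


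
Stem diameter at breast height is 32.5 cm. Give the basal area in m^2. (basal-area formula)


Formula: BA = pi * (DBH/2)^2 / 10000  (cm^2 to m^2)
Radius = DBH/2 = 32.5/2 = 16.25 cm
BA = pi * 16.25^2 / 10000
   = 829.5768 cm^2 / 10000
   = 0.083 m^2

0.083


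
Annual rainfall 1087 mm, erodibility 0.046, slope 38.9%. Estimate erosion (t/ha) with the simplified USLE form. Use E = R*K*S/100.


Formula: E = R * K * S / 100  (simplified USLE)
R * K = 1087 * 0.046 = 50.002
E = 50.002 * 38.9 / 100 = 19.45 t/ha

19.45


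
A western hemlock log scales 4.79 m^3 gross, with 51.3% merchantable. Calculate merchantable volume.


Formula: MV = V_total * (merchantable_pct / 100)
Merchantable fraction = 51.3% / 100 = 0.513
MV = 4.79 m^3 * 0.513 = 2.457 m^3

2.457


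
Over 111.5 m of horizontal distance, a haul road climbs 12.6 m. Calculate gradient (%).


Formula: Gradient = rise / run * 100
Gradient = 12.6 / 111.5 * 100 = 11.3%

11.3


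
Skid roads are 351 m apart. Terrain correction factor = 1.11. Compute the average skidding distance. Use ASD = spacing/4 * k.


Formula: ASD = (spacing / 4) * correction
Uncorrected distance = spacing / 4 = 351 / 4 = 87.75 m
ASD = 87.75 * 1.11 = 97 m

97


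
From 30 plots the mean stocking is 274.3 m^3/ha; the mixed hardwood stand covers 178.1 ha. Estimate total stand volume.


Formula: Total Volume = Mean Volume per ha * Total Area
Total Volume = 274.3 m^3/ha * 178.1 ha
Total Volume = 48853 m^3

48853


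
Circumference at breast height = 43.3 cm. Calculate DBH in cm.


Formula: DBH = C / pi
DBH = 43.3 / pi
pi = 3.14159...
DBH = 13.8 cm

13.8


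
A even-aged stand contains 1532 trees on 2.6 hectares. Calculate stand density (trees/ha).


Formula: Stand Density = N_trees / Area_ha
Density = 1532 trees / 2.6 ha
Density = 589 trees/ha

589


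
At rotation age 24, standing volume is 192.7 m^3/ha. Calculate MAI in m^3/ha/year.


Formula: MAI = Total Volume / Stand Age
MAI = 192.7 m^3/ha / 24 years
MAI = 8.03 m^3/ha/year

8.03


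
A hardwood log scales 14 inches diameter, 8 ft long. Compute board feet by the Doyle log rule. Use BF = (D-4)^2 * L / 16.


Doyle: BF = (D - 4)^2 * L / 16
Adjusted diameter = 14 - 4 = 10 in
(D-4)^2 = 10^2 = 100
BF = 100 * 8 / 16 = 50 BF

50


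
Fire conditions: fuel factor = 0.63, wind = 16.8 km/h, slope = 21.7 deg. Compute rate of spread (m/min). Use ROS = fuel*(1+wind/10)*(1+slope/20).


Formula: ROS = fuel * (1 + wind/10) * (1 + slope/20)
Wind factor = 1 + 16.8/10 = 2.68
Slope factor = 1 + 21.7/20 = 2.085
ROS = 0.63 * 2.68 * 2.085 = 3.52 m/min

3.52


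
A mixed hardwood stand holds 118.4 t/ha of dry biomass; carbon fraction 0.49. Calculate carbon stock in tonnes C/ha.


Formula: Carbon Stock = Biomass * Carbon Fraction
C = 118.4 t/ha * 0.49
C = 58.0 t C/ha

58.0


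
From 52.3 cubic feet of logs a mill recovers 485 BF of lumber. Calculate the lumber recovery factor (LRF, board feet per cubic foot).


Formula: LRF = Lumber Output (BF) / Log Input (ft^3)
LRF = 485 BF / 52.3 ft^3
LRF = 9.27 BF/ft^3

9.27


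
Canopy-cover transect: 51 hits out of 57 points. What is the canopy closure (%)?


Formula: Canopy closure = covered points / total points * 100
Closure = 51 / 57 * 100
Closure = 0.8947 * 100 = 89.5%

89.5


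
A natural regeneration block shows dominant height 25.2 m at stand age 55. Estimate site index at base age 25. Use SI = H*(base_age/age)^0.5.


Formula: SI = H_dom * (base_age / age)^0.5
Age ratio = 25 / 55 = 0.45455
sqrt(age_ratio) = 0.6742
SI = 25.2 * 0.6742 = 17.0 m

17.0


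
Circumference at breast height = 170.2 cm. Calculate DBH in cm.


Formula: DBH = C / pi
DBH = 170.2 / pi
pi = 3.14159...
DBH = 54.2 cm

54.2


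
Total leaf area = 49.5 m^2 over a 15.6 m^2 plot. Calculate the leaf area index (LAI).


Formula: LAI = total leaf area / ground area  (dimensionless)
LAI = 49.5 m^2 / 15.6 m^2
LAI = 3.17

3.17


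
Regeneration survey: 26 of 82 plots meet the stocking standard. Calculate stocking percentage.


Formula: Stocking % = stocked plots / total plots * 100
Stocking = 26 / 82 * 100
Stocking = 0.3171 * 100 = 31.7%

31.7


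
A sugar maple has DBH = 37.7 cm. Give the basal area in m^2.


Formula: BA = pi * (DBH/2)^2 / 10000  (cm^2 to m^2)
Radius = DBH/2 = 37.7/2 = 18.85 cm
BA = pi * 18.85^2 / 10000
   = 1116.2786 cm^2 / 10000
   = 0.1116 m^2

0.1116


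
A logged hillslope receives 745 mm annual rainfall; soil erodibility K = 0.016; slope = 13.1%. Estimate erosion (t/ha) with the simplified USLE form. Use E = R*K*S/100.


Formula: E = R * K * S / 100  (simplified USLE)
R * K = 745 * 0.016 = 11.92
E = 11.92 * 13.1 / 100 = 1.56 t/ha

1.56


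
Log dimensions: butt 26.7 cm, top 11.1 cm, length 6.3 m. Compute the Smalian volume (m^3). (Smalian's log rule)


Smalian: V = (A1 + A2)/2 * L,  A = pi*(D/200)^2
A1 = pi*(26.7/200)^2 = 0.05599 m^2
A2 = pi*(11.1/200)^2 = 0.009677 m^2
V = (0.05599+0.009677)/2*6.3 = 0.2069 m^3

0.2069


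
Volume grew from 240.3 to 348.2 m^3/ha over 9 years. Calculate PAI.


Formula: PAI = (V_T2 - V_T1) / (T2 - T1)
Volume increment = 348.2 - 240.3 = 107.9 m^3/ha
PAI = 107.9 / 9 = 11.99 m^3/ha/year

11.99


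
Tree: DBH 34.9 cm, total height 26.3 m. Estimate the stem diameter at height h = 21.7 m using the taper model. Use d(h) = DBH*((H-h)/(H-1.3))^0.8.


Taper: d(h) = DBH * ((H - h) / (H - 1.3))^0.8
Numerator = H - h = 26.3 - 21.7 = 4.6 m
Denominator = H - 1.3 = 26.3 - 1.3 = 25.0 m
Ratio = 4.6 / 25.0 = 0.184
d = 34.9 * 0.184^0.8 = 9.0 cm

9.0


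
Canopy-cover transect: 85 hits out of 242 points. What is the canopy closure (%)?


Formula: Canopy closure = covered points / total points * 100
Closure = 85 / 242 * 100
Closure = 0.3512 * 100 = 35.1%

35.1


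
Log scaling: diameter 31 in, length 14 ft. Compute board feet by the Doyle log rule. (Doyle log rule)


Doyle: BF = (D - 4)^2 * L / 16
Adjusted diameter = 31 - 4 = 27 in
(D-4)^2 = 27^2 = 729
BF = 729 * 14 / 16 = 638 BF

638


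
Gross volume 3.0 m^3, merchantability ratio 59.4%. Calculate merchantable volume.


Formula: MV = V_total * (merchantable_pct / 100)
Merchantable fraction = 59.4% / 100 = 0.594
MV = 3.0 m^3 * 0.594 = 1.782 m^3

1.782


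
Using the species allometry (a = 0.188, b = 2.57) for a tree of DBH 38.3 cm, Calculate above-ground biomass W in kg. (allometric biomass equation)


Formula: W = a * DBH^b  (allometric power law)
DBH^b = 38.3^2.57 = 11717.1192
W = 0.188 * 11717.1192 = 2202.8 kg

2202.8


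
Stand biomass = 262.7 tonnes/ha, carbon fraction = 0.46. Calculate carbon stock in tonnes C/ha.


Formula: Carbon Stock = Biomass * Carbon Fraction
C = 262.7 t/ha * 0.46
C = 120.8 t C/ha

120.8


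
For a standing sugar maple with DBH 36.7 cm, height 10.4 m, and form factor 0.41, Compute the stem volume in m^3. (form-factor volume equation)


Formula: V = pi * (DBH/200)^2 * H * ff
Radius = DBH/200 = 36.7/200 = 0.1835 m
Radius^2 = 0.1835^2 = 0.03367225 m^2
V = pi * 0.03367225 * 10.4 * 0.41
V = 0.451 m^3

0.451


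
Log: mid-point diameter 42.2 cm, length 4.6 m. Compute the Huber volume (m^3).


Huber: V = Am * L,  Am = pi*(Dm/200)^2
Am = pi*(42.2/200)^2 = 0.139867 m^2
V = 0.139867*4.6 = 0.6434 m^3

0.6434


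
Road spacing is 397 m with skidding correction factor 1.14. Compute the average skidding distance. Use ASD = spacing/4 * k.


Formula: ASD = (spacing / 4) * correction
Uncorrected distance = spacing / 4 = 397 / 4 = 99.25 m
ASD = 99.25 * 1.14 = 113 m

113


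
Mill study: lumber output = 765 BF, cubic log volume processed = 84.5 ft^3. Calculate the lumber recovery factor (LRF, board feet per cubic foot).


Formula: LRF = Lumber Output (BF) / Log Input (ft^3)
LRF = 765 BF / 84.5 ft^3
LRF = 9.05 BF/ft^3

9.05


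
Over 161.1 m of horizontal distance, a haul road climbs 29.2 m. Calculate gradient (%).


Formula: Gradient = rise / run * 100
Gradient = 29.2 / 161.1 * 100 = 18.1%

18.1


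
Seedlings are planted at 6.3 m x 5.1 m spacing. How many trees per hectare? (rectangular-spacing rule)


Formula: TPH = 10000 m^2/ha / (spacing_x * spacing_y)
Area per tree = 6.3 m * 5.1 m = 32.13 m^2
TPH = 10000 / 32.13 = 311 trees/ha

311


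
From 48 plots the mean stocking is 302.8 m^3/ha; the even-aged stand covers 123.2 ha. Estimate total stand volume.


Formula: Total Volume = Mean Volume per ha * Total Area
Total Volume = 302.8 m^3/ha * 123.2 ha
Total Volume = 37305 m^3

37305


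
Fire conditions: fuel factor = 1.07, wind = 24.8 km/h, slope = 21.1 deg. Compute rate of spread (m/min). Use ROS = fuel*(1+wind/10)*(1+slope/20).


Formula: ROS = fuel * (1 + wind/10) * (1 + slope/20)
Wind factor = 1 + 24.8/10 = 3.48
Slope factor = 1 + 21.1/20 = 2.055
ROS = 1.07 * 3.48 * 2.055 = 7.65 m/min

7.65


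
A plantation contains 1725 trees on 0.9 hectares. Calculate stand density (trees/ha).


Formula: Stand Density = N_trees / Area_ha
Density = 1725 trees / 0.9 ha
Density = 1917 trees/ha

1917


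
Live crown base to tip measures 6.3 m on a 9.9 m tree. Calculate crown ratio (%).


Formula: Crown Ratio = (Crown Length / Total Height) * 100
CR = (6.3 m / 9.9 m) * 100
CR = 0.6364 * 100 = 63.6%

63.6
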